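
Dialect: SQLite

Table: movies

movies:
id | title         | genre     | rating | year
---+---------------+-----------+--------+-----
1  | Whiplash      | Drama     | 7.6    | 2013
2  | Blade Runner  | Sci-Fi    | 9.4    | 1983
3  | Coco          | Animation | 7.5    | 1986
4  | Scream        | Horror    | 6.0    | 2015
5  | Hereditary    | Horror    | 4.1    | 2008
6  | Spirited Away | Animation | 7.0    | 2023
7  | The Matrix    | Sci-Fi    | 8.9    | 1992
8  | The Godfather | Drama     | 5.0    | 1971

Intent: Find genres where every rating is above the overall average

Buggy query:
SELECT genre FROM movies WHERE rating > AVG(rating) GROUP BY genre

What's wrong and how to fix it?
Bug: WHERE evaluates per row before aggregation, so AVG() is unavailable

Fix: Use a subquery for AVG and a HAVING MIN(...) filter so the condition holds for every row in the group

Corrected query:
SELECT genre FROM movies GROUP BY genre HAVING MIN(rating) > (SELECT AVG(rating) FROM movies)

Result:
genre    
---------
Animation
Sci-Fi   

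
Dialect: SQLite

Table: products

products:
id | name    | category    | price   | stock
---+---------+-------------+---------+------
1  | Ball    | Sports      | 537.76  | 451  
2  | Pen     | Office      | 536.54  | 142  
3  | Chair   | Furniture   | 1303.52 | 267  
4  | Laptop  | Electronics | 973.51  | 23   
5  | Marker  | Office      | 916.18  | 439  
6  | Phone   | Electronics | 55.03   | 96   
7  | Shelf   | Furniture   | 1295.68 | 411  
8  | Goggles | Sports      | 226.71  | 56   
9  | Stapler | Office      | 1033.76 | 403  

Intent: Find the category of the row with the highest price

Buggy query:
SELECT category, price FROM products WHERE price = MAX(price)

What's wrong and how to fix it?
Bug: MAX(price) is an aggregate and cannot be used directly in WHERE

Fix: Wrap MAX in a scalar subquery so WHERE compares against a single value

Corrected query:
SELECT category, price FROM products WHERE price = (SELECT MAX(price) FROM products)

Result:
category  | price  
----------+--------
Furniture | 1303.52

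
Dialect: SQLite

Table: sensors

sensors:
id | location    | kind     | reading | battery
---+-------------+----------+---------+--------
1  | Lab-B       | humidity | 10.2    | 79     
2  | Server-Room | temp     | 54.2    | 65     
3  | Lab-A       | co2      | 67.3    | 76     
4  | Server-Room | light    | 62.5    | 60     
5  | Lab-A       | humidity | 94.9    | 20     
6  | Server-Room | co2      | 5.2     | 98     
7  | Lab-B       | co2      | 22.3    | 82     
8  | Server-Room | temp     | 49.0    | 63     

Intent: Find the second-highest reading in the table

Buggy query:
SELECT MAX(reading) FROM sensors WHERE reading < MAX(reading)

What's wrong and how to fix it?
Bug: MAX(reading) on the right of the comparison is an aggregate-in-WHERE error

Fix: Put the inner MAX in a scalar subquery

Corrected query:
SELECT MAX(reading) FROM sensors WHERE reading < (SELECT MAX(reading) FROM sensors)

Result:
MAX(reading)
------------
67.3        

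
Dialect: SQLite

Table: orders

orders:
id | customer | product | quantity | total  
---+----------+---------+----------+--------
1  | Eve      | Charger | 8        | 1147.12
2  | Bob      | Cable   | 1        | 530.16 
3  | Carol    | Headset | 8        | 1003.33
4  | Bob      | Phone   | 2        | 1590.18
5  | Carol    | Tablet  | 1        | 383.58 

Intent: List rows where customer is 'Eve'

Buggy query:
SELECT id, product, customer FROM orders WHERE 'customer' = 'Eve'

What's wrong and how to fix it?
Bug: 'customer' in single quotes is a string literal, not the column; the comparison is literal-vs-literal and never true

Fix: Reference the column as customer without single quotes

Corrected query:
SELECT id, product, customer FROM orders WHERE customer = 'Eve'

Result:
id | product | customer
---+---------+---------
1  | Charger | Eve     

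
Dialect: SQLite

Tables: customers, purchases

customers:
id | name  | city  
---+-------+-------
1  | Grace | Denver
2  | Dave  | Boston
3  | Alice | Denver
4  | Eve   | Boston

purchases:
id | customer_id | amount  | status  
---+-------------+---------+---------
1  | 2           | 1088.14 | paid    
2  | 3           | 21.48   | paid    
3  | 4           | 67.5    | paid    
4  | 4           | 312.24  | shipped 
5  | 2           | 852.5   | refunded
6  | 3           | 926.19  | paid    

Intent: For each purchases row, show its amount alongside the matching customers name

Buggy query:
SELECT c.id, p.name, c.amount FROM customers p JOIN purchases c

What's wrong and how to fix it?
Bug: JOIN with no ON clause produces a cartesian product; every purchases row pairs with every customers row

Fix: Specify the join condition linking the foreign key to the parent id

Corrected query:
SELECT c.id, p.name, c.amount FROM customers p JOIN purchases c ON c.customer_id = p.id

Result:
id | name  | amount 
---+-------+--------
1  | Dave  | 1088.14
2  | Alice | 21.48  
3  | Eve   | 67.5   
4  | Eve   | 312.24 
5  | Dave  | 852.5  
6  | Alice | 926.19 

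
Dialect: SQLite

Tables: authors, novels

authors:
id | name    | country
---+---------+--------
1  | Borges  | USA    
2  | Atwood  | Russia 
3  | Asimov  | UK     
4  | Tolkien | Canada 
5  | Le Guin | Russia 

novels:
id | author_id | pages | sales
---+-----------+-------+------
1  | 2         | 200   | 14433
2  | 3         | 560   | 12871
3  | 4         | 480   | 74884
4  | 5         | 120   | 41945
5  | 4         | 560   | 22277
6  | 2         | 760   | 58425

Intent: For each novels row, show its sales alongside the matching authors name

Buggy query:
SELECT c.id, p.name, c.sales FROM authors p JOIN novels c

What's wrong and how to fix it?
Bug: Missing join condition: each novels row is matched to all authors rows instead of just its own

Fix: Specify the join condition linking the foreign key to the parent id

Corrected query:
SELECT c.id, p.name, c.sales FROM authors p JOIN novels c ON c.author_id = p.id

Result:
id | name    | sales
---+---------+------
1  | Atwood  | 14433
2  | Asimov  | 12871
3  | Tolkien | 74884
4  | Le Guin | 41945
5  | Tolkien | 22277
6  | Atwood  | 58425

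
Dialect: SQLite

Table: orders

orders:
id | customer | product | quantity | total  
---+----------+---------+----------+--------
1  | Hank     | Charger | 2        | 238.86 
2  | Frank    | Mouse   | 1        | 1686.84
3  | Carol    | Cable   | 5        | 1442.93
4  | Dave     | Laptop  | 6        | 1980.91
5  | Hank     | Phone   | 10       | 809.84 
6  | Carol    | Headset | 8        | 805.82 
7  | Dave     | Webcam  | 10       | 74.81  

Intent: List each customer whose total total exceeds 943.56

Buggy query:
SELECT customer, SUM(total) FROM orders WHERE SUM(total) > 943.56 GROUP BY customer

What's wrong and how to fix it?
Bug: WHERE runs before GROUP BY, so aggregates aren't available there

Fix: Move the aggregate condition to a HAVING clause

Corrected query:
SELECT customer, SUM(total) FROM orders GROUP BY customer HAVING SUM(total) > 943.56

Result:
customer | SUM(total)
---------+-----------
Carol    | 2248.75   
Dave     | 2055.72   
Frank    | 1686.84   
Hank     | 1048.7    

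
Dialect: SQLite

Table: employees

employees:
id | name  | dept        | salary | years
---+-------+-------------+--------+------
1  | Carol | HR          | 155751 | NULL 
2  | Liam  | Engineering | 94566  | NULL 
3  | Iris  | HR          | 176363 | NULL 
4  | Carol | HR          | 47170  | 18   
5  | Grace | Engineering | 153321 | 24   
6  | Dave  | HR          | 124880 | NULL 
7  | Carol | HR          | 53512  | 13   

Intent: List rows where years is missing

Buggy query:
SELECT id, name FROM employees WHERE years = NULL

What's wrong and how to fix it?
Bug: Comparing to NULL with '=' never matches; NULL = NULL is unknown, not true

Fix: Replace '= NULL' with 'IS NULL'

Corrected query:
SELECT id, name FROM employees WHERE years IS NULL

Result:
id | name 
---+------
1  | Carol
2  | Liam 
3  | Iris 
6  | Dave 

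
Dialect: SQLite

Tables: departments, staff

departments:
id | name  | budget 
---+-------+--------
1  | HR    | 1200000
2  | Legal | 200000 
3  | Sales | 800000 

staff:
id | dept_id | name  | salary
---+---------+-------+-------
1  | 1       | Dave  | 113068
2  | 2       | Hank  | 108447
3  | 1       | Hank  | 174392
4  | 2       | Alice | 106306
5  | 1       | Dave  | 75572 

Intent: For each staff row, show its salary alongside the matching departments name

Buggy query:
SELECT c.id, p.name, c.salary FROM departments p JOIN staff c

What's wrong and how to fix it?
Bug: JOIN with no ON clause produces a cartesian product; every staff row pairs with every departments row

Fix: Specify the join condition linking the foreign key to the parent id

Corrected query:
SELECT c.id, p.name, c.salary FROM departments p JOIN staff c ON c.dept_id = p.id

Result:
id | name  | salary
---+-------+-------
1  | HR    | 113068
2  | Legal | 108447
3  | HR    | 174392
4  | Legal | 106306
5  | HR    | 75572 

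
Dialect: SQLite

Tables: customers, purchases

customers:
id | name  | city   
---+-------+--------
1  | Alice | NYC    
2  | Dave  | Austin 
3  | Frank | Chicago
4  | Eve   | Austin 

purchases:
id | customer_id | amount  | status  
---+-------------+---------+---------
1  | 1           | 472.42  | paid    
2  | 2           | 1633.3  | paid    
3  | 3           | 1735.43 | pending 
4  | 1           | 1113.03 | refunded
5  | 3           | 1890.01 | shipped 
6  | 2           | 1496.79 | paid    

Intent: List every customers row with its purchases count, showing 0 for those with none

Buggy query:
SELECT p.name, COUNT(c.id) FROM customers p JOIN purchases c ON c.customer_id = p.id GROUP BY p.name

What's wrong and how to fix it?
Bug: INNER JOIN drops customers rows that have no matching purchases rows

Fix: Switch to LEFT JOIN to retain unmatched parent rows

Corrected query:
SELECT p.name, COUNT(c.id) FROM customers p LEFT JOIN purchases c ON c.customer_id = p.id GROUP BY p.name

Result:
name  | COUNT(c.id)
------+------------
Alice | 2          
Dave  | 2          
Eve   | 0          
Frank | 2          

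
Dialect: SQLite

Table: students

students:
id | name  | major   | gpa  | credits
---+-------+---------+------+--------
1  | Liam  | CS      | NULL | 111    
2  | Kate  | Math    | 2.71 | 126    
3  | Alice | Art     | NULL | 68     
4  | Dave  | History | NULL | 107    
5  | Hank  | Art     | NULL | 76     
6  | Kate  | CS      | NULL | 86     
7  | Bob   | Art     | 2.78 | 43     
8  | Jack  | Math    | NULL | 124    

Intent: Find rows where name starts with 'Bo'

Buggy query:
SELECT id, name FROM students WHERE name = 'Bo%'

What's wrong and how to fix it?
Bug: Wildcards only work with LIKE; '=' treats '%' as a literal character

Fix: Use LIKE for wildcard pattern matching

Corrected query:
SELECT id, name FROM students WHERE name LIKE 'Bo%'

Result:
id | name
---+-----
7  | Bob 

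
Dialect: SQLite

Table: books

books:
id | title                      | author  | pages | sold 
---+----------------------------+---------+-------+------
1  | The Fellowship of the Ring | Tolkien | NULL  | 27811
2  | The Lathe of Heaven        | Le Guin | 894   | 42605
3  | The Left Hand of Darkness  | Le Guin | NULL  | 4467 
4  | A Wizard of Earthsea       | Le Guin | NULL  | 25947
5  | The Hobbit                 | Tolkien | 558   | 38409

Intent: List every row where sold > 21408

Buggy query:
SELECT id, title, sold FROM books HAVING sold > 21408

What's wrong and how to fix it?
Bug: HAVING filters the output of aggregation, but this query has no GROUP BY and no aggregate functions, so SQLite rejects it (HAVING clause on a non-aggregate query); the condition here is per row

Fix: Use WHERE for row-level filtering

Corrected query:
SELECT id, title, sold FROM books WHERE sold > 21408

Result:
id | title                      | sold 
---+----------------------------+------
1  | The Fellowship of the Ring | 27811
2  | The Lathe of Heaven        | 42605
4  | A Wizard of Earthsea       | 25947
5  | The Hobbit                 | 38409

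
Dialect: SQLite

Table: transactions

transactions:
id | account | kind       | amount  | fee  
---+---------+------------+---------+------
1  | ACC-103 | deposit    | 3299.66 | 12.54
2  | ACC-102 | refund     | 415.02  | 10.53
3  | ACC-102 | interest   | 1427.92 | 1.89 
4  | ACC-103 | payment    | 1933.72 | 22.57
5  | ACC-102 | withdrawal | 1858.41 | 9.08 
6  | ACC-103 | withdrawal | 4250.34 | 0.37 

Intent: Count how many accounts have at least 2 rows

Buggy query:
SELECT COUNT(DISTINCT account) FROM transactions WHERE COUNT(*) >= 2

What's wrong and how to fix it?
Bug: WHERE filters individual rows, not groups, so a group-level COUNT is invalid there

Fix: Group first with HAVING COUNT(*) >= 2, then COUNT the resulting groups

Corrected query:
SELECT COUNT(*) FROM (SELECT account FROM transactions GROUP BY account HAVING COUNT(*) >= 2)

Result:
COUNT(*)
--------
2       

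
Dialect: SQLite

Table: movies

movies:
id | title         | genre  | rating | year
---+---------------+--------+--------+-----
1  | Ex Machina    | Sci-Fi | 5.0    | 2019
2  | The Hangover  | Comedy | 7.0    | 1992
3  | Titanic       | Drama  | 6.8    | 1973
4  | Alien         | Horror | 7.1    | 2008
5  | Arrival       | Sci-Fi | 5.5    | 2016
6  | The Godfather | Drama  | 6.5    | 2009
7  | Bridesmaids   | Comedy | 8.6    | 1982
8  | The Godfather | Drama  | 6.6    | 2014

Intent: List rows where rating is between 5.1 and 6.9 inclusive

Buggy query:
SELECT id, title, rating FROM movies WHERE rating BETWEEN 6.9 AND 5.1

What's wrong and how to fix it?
Bug: BETWEEN expects the lower bound first; with 6.9 AND 5.1 the range is empty

Fix: Swap the bounds so the smaller value comes first

Corrected query:
SELECT id, title, rating FROM movies WHERE rating BETWEEN 5.1 AND 6.9

Result:
id | title         | rating
---+---------------+-------
3  | Titanic       | 6.8   
5  | Arrival       | 5.5   
6  | The Godfather | 6.5   
8  | The Godfather | 6.6   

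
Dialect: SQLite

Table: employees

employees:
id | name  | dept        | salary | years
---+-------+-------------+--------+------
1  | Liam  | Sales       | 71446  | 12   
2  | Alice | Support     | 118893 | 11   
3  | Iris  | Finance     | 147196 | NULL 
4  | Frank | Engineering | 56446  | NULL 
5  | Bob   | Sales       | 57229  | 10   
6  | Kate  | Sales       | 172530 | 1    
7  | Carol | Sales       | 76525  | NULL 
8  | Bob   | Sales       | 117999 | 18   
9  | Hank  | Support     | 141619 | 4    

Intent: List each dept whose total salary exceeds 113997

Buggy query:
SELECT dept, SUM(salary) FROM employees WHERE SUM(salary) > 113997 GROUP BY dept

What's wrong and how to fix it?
Bug: SUM(salary) is an aggregate, but WHERE filters rows before aggregation

Fix: Use HAVING (which filters groups after aggregation) instead of WHERE

Corrected query:
SELECT dept, SUM(salary) FROM employees GROUP BY dept HAVING SUM(salary) > 113997

Result:
dept    | SUM(salary)
--------+------------
Finance | 147196     
Sales   | 495729     
Support | 260512     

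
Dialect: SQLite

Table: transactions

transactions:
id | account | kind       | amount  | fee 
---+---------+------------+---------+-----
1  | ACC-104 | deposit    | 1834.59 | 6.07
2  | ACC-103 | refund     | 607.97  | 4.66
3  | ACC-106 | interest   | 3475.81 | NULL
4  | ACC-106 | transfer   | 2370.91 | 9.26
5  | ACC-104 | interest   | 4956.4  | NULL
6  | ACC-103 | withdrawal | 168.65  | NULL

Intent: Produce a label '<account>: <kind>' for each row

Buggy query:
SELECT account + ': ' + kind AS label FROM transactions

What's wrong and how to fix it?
Bug: SQLite uses || for string concatenation; + coerces text to numbers (yielding 0)

Fix: Replace + with || to concatenate text

Corrected query:
SELECT account || ': ' || kind AS label FROM transactions

Result:
label              
-------------------
ACC-104: deposit   
ACC-103: refund    
ACC-106: interest  
ACC-106: transfer  
ACC-104: interest  
ACC-103: withdrawal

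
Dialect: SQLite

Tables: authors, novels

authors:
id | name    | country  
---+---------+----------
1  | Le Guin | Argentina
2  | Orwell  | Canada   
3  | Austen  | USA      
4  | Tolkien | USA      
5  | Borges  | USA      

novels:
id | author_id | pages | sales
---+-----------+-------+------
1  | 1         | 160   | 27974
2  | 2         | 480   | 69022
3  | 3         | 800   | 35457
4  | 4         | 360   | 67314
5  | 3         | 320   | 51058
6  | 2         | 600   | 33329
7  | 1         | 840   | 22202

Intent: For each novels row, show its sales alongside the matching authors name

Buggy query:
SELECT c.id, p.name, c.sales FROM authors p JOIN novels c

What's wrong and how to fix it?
Bug: JOIN with no ON clause produces a cartesian product; every novels row pairs with every authors row

Fix: Add ON c.author_id = p.id to the JOIN

Corrected query:
SELECT c.id, p.name, c.sales FROM authors p JOIN novels c ON c.author_id = p.id

Result:
id | name    | sales
---+---------+------
1  | Le Guin | 27974
2  | Orwell  | 69022
3  | Austen  | 35457
4  | Tolkien | 67314
5  | Austen  | 51058
6  | Orwell  | 33329
7  | Le Guin | 22202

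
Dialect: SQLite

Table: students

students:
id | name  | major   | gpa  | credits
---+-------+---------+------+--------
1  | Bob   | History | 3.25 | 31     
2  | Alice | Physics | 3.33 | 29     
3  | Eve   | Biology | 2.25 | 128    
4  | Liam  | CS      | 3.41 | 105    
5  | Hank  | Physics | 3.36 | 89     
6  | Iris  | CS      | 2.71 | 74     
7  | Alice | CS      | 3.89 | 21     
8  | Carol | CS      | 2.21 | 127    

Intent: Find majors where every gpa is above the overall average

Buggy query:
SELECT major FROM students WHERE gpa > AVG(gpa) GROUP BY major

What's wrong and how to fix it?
Bug: AVG() is an aggregate; it can't sit directly in WHERE

Fix: Use a subquery for AVG and a HAVING MIN(...) filter so the condition holds for every row in the group

Corrected query:
SELECT major FROM students GROUP BY major HAVING MIN(gpa) > (SELECT AVG(gpa) FROM students)

Result:
major  
-------
History
Physics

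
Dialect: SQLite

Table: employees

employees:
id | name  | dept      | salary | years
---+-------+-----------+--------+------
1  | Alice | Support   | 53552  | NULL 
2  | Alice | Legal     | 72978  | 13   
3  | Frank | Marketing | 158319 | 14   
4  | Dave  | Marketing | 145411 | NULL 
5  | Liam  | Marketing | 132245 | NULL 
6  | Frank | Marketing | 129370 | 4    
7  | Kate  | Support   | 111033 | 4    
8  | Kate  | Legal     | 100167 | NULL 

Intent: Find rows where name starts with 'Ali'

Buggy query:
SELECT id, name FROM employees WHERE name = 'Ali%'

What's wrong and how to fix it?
Bug: '=' compares the literal string including the % character; pattern matching needs LIKE

Fix: Use LIKE for wildcard pattern matching

Corrected query:
SELECT id, name FROM employees WHERE name LIKE 'Ali%'

Result:
id | name 
---+------
1  | Alice
2  | Alice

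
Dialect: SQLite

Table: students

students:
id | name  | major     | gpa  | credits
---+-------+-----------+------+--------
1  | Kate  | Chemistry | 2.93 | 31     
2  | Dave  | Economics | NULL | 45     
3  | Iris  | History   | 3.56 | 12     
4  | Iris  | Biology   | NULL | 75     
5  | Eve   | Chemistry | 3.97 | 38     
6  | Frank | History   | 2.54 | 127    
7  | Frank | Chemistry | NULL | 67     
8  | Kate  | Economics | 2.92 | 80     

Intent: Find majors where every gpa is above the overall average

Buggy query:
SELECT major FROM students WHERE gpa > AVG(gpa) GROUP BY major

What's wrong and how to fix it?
Bug: AVG() is an aggregate; it can't sit directly in WHERE

Fix: Use a subquery for AVG and a HAVING MIN(...) filter so the condition holds for every row in the group

Corrected query:
SELECT major FROM students GROUP BY major HAVING MIN(gpa) > (SELECT AVG(gpa) FROM students)

Result:
(no rows)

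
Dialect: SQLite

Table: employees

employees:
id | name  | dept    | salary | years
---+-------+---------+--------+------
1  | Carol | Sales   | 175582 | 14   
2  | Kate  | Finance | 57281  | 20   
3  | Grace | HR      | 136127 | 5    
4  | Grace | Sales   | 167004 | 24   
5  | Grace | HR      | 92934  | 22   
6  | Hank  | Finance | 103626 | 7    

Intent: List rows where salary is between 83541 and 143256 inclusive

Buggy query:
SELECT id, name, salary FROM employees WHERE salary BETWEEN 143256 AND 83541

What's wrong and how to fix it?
Bug: BETWEEN expects the lower bound first; with 143256 AND 83541 the range is empty

Fix: Swap the bounds so the smaller value comes first

Corrected query:
SELECT id, name, salary FROM employees WHERE salary BETWEEN 83541 AND 143256

Result:
id | name  | salary
---+-------+-------
3  | Grace | 136127
5  | Grace | 92934 
6  | Hank  | 103626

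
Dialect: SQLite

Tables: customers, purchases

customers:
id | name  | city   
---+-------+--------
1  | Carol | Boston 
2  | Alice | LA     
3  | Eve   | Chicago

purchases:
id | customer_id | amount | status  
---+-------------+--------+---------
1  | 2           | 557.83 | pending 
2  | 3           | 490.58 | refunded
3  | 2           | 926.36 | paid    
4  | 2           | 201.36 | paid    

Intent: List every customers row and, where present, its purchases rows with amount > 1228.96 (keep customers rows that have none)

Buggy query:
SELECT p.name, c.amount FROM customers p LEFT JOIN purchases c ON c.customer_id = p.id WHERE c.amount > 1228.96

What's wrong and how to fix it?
Bug: A WHERE condition on the right-hand table after LEFT JOIN drops unmatched parents

Fix: Put 'c.amount > 1228.96' in the JOIN's ON clause instead of WHERE

Corrected query:
SELECT p.name, c.amount FROM customers p LEFT JOIN purchases c ON c.customer_id = p.id AND c.amount > 1228.96

Result:
name  | amount
------+-------
Carol | NULL  
Alice | NULL  
Eve   | NULL  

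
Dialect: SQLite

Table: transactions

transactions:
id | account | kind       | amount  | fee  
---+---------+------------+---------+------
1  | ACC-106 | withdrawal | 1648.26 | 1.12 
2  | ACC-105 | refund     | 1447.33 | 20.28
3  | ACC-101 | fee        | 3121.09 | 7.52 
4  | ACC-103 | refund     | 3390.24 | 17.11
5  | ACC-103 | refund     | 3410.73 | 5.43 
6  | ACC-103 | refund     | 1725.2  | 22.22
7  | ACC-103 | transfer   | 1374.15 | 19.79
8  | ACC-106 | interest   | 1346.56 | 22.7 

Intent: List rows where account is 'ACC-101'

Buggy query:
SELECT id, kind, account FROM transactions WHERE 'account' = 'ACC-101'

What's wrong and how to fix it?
Bug: 'account' in single quotes is a string literal, not the column; the comparison is literal-vs-literal and never true

Fix: Reference the column as account without single quotes

Corrected query:
SELECT id, kind, account FROM transactions WHERE account = 'ACC-101'

Result:
id | kind | account
---+------+--------
3  | fee  | ACC-101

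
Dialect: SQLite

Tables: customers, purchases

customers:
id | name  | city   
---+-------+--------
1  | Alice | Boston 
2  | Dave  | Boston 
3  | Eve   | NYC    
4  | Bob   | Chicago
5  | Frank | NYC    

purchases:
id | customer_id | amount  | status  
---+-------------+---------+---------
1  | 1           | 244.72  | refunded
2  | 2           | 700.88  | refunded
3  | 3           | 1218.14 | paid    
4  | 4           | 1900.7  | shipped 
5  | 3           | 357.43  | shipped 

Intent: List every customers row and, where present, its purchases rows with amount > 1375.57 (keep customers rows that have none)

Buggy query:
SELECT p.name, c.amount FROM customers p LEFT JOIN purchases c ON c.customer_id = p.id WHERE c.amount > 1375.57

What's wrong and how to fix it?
Bug: A WHERE condition on the right-hand table after LEFT JOIN drops unmatched parents

Fix: Put 'c.amount > 1375.57' in the JOIN's ON clause instead of WHERE

Corrected query:
SELECT p.name, c.amount FROM customers p LEFT JOIN purchases c ON c.customer_id = p.id AND c.amount > 1375.57

Result:
name  | amount
------+-------
Alice | NULL  
Dave  | NULL  
Eve   | NULL  
Bob   | 1900.7
Frank | NULL  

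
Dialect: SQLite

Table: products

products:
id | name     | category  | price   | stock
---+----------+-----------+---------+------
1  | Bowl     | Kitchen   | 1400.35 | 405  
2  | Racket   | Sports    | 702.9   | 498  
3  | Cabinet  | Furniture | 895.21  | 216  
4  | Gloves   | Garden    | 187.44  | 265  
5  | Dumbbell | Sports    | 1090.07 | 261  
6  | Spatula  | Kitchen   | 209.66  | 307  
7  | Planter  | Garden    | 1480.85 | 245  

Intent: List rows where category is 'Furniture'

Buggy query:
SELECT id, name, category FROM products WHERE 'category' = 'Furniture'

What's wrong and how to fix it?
Bug: Single quotes denote string literals in SQL; the column name is being compared as a constant string

Fix: Remove the quotes around the column name (or use double quotes for an identifier)

Corrected query:
SELECT id, name, category FROM products WHERE category = 'Furniture'

Result:
id | name    | category 
---+---------+----------
3  | Cabinet | Furniture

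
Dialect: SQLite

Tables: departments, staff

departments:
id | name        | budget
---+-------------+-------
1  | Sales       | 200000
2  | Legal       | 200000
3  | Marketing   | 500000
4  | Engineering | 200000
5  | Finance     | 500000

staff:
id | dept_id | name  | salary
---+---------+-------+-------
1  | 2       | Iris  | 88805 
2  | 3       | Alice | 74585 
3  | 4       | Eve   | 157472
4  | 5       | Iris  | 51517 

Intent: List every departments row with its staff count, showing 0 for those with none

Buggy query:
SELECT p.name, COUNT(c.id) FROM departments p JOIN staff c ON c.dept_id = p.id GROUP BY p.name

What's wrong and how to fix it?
Bug: INNER JOIN drops departments rows that have no matching staff rows

Fix: Use LEFT JOIN so parents without children still appear (COUNT(c.id) gives 0)

Corrected query:
SELECT p.name, COUNT(c.id) FROM departments p LEFT JOIN staff c ON c.dept_id = p.id GROUP BY p.name

Result:
name        | COUNT(c.id)
------------+------------
Engineering | 1          
Finance     | 1          
Legal       | 1          
Marketing   | 1          
Sales       | 0          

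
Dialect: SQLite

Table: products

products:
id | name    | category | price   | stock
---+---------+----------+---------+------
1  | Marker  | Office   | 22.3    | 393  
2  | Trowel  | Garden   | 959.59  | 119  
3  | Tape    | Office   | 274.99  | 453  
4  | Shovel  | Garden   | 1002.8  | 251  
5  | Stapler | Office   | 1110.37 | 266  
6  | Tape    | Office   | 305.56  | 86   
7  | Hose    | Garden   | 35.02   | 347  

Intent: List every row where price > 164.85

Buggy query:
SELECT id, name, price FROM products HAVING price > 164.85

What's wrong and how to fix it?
Bug: HAVING filters the output of aggregation, but this query has no GROUP BY and no aggregate functions, so SQLite rejects it (HAVING clause on a non-aggregate query); the condition here is per row

Fix: Replace HAVING with WHERE since the condition applies to individual rows

Corrected query:
SELECT id, name, price FROM products WHERE price > 164.85

Result:
id | name    | price  
---+---------+--------
2  | Trowel  | 959.59 
3  | Tape    | 274.99 
4  | Shovel  | 1002.8 
5  | Stapler | 1110.37
6  | Tape    | 305.56 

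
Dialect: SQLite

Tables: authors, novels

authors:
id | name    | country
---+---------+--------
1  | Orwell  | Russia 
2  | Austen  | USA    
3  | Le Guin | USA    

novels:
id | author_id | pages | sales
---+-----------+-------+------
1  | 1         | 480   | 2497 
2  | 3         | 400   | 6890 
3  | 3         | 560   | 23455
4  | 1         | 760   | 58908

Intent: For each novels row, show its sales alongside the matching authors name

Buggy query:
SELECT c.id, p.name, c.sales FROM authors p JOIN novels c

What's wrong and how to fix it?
Bug: JOIN with no ON clause produces a cartesian product; every novels row pairs with every authors row

Fix: Add ON c.author_id = p.id to the JOIN

Corrected query:
SELECT c.id, p.name, c.sales FROM authors p JOIN novels c ON c.author_id = p.id

Result:
id | name    | sales
---+---------+------
1  | Orwell  | 2497 
2  | Le Guin | 6890 
3  | Le Guin | 23455
4  | Orwell  | 58908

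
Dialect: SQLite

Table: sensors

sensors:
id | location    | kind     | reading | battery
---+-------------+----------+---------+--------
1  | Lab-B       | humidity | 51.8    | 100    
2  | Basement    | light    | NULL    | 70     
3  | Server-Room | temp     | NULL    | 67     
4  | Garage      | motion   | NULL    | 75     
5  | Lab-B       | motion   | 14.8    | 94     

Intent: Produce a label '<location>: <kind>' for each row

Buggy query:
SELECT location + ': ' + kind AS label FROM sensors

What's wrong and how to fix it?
Bug: '+' is numeric addition; on text columns SQLite converts them to 0 instead of concatenating

Fix: Replace + with || to concatenate text

Corrected query:
SELECT location || ': ' || kind AS label FROM sensors

Result:
label            
-----------------
Lab-B: humidity  
Basement: light  
Server-Room: temp
Garage: motion   
Lab-B: motion    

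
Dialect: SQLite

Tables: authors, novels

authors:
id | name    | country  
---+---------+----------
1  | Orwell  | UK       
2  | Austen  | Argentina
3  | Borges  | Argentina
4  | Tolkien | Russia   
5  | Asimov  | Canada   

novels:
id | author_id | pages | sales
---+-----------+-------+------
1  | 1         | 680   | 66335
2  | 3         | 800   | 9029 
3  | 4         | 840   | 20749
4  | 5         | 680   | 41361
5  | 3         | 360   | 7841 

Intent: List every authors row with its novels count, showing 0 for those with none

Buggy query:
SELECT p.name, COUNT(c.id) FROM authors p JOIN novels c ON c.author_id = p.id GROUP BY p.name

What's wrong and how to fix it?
Bug: INNER JOIN drops authors rows that have no matching novels rows

Fix: Switch to LEFT JOIN to retain unmatched parent rows

Corrected query:
SELECT p.name, COUNT(c.id) FROM authors p LEFT JOIN novels c ON c.author_id = p.id GROUP BY p.name

Result:
name    | COUNT(c.id)
--------+------------
Asimov  | 1          
Austen  | 0          
Borges  | 2          
Orwell  | 1          
Tolkien | 1          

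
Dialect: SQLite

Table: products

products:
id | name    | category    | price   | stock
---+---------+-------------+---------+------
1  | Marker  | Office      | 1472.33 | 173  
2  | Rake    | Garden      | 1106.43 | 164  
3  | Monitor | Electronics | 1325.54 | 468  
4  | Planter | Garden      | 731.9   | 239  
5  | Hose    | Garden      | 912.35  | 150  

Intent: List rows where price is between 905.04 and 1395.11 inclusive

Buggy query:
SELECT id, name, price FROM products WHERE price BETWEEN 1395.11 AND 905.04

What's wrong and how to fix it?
Bug: BETWEEN expects the lower bound first; with 1395.11 AND 905.04 the range is empty

Fix: Swap the bounds so the smaller value comes first

Corrected query:
SELECT id, name, price FROM products WHERE price BETWEEN 905.04 AND 1395.11

Result:
id | name    | price  
---+---------+--------
2  | Rake    | 1106.43
3  | Monitor | 1325.54
5  | Hose    | 912.35 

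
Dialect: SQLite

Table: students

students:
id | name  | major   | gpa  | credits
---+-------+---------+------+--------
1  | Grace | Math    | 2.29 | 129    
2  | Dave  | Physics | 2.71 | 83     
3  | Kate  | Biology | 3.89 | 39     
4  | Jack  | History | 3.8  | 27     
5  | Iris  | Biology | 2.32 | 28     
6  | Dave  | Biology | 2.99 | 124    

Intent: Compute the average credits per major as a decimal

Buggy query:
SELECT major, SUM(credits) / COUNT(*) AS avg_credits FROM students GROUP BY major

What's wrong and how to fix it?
Bug: Both operands are integers, so '/' performs integer division and truncates

Fix: Multiply by 1.0 (or CAST to REAL) to force floating-point division

Corrected query:
SELECT major, SUM(credits) * 1.0 / COUNT(*) AS avg_credits FROM students GROUP BY major

Result:
major   | avg_credits
--------+------------
Biology | 63.666667  
History | 27         
Math    | 129        
Physics | 83         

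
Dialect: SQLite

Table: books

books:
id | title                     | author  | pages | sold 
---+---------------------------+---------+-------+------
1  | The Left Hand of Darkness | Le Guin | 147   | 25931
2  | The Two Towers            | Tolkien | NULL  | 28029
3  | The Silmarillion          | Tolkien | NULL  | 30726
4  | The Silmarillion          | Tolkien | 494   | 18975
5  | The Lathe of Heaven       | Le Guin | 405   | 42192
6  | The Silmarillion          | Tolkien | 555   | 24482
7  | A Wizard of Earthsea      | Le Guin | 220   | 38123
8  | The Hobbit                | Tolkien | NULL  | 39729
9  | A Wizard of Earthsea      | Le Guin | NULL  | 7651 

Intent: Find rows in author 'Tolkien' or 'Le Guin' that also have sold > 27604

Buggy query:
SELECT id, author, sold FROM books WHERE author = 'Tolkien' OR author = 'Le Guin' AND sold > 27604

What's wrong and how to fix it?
Bug: Without parentheses, AND is evaluated before OR, so the sold filter only applies to the 'Le Guin' branch

Fix: Add parentheses around the OR so the AND applies to both alternatives

Corrected query:
SELECT id, author, sold FROM books WHERE (author = 'Tolkien' OR author = 'Le Guin') AND sold > 27604

Result:
id | author  | sold 
---+---------+------
2  | Tolkien | 28029
3  | Tolkien | 30726
5  | Le Guin | 42192
7  | Le Guin | 38123
8  | Tolkien | 39729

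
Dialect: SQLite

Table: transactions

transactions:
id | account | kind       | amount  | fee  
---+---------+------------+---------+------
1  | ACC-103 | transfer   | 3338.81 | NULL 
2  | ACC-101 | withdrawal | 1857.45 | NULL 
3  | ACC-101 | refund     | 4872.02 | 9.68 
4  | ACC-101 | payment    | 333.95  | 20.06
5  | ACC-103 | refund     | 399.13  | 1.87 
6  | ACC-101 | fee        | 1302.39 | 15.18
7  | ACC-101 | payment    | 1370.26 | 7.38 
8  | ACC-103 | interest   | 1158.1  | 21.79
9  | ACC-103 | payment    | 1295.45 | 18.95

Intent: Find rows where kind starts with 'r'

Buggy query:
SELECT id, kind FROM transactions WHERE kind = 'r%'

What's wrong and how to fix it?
Bug: Wildcards only work with LIKE; '=' treats '%' as a literal character

Fix: Replace '=' with LIKE so 'r%' is treated as a pattern

Corrected query:
SELECT id, kind FROM transactions WHERE kind LIKE 'r%'

Result:
id | kind  
---+-------
3  | refund
5  | refund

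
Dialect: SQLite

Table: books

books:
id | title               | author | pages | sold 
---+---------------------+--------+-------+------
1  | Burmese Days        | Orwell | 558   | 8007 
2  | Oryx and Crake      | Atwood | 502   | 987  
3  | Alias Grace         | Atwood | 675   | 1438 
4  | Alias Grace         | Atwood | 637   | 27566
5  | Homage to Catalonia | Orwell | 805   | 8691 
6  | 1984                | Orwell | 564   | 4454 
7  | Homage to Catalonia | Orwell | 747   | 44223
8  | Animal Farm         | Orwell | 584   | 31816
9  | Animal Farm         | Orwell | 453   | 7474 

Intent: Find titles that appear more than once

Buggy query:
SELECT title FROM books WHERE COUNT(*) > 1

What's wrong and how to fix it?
Bug: COUNT(*) is an aggregate and cannot be used in WHERE

Fix: Group first, then use HAVING for the count condition

Corrected query:
SELECT title FROM books GROUP BY title HAVING COUNT(*) > 1

Result:
title              
-------------------
Alias Grace        
Animal Farm        
Homage to Catalonia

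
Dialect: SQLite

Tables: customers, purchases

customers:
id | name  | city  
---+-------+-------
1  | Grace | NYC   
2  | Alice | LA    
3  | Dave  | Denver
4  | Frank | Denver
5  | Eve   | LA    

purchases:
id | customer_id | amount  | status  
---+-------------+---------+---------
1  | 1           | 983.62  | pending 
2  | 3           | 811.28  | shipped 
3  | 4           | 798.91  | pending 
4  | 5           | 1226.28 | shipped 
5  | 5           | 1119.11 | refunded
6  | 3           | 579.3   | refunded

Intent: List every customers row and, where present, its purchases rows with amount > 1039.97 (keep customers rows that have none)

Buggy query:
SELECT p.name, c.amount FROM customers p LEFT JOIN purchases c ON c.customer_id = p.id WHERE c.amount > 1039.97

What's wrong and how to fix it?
Bug: Filtering c.amount in WHERE discards the NULL rows produced by LEFT JOIN, turning it into an inner join

Fix: Put 'c.amount > 1039.97' in the JOIN's ON clause instead of WHERE

Corrected query:
SELECT p.name, c.amount FROM customers p LEFT JOIN purchases c ON c.customer_id = p.id AND c.amount > 1039.97

Result:
name  | amount 
------+--------
Grace | NULL   
Alice | NULL   
Dave  | NULL   
Frank | NULL   
Eve   | 1119.11
Eve   | 1226.28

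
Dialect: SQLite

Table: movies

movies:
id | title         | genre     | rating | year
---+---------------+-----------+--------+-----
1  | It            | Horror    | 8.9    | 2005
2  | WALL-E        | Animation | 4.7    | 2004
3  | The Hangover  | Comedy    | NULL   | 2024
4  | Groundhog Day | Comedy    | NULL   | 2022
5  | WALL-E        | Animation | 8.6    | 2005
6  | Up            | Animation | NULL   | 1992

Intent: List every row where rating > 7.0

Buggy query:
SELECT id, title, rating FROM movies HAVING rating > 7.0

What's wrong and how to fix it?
Bug: HAVING filters the output of aggregation, but this query has no GROUP BY and no aggregate functions, so SQLite rejects it (HAVING clause on a non-aggregate query); the condition here is per row

Fix: Use WHERE for row-level filtering

Corrected query:
SELECT id, title, rating FROM movies WHERE rating > 7.0

Result:
id | title  | rating
---+--------+-------
1  | It     | 8.9   
5  | WALL-E | 8.6   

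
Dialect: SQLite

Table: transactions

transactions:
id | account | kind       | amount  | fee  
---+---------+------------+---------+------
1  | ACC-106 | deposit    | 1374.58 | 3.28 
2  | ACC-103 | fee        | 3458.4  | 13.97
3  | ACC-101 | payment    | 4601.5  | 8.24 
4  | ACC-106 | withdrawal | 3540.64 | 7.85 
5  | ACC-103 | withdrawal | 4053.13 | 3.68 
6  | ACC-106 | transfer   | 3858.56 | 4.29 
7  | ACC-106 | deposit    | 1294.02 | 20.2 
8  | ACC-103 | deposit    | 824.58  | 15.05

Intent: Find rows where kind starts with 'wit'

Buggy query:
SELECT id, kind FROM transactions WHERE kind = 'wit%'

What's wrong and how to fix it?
Bug: Wildcards only work with LIKE; '=' treats '%' as a literal character

Fix: Use LIKE for wildcard pattern matching

Corrected query:
SELECT id, kind FROM transactions WHERE kind LIKE 'wit%'

Result:
id | kind      
---+-----------
4  | withdrawal
5  | withdrawal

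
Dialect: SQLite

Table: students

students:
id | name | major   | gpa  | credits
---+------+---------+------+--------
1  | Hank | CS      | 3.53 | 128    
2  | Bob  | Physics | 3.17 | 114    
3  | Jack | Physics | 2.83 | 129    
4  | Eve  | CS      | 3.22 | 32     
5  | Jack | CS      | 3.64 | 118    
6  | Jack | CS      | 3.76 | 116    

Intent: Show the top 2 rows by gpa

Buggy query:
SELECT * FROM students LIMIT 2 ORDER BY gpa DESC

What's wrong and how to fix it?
Bug: ORDER BY cannot follow LIMIT; LIMIT is the final clause

Fix: Swap the clauses: ORDER BY first, then LIMIT

Corrected query:
SELECT * FROM students ORDER BY gpa DESC LIMIT 2

Result:
id | name | major | gpa  | credits
---+------+-------+------+--------
6  | Jack | CS    | 3.76 | 116    
5  | Jack | CS    | 3.64 | 118    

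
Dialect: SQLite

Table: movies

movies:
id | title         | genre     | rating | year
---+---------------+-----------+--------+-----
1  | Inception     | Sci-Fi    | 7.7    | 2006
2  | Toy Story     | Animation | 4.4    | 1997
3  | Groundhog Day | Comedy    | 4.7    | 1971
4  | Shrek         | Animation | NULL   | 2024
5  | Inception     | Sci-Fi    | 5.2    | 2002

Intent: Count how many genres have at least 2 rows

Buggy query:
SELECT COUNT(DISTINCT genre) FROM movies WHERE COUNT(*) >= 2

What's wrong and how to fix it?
Bug: COUNT(*) cannot appear in WHERE; the per-group count doesn't exist yet

Fix: Use a subquery that GROUPs and filters with HAVING, then count its rows

Corrected query:
SELECT COUNT(*) FROM (SELECT genre FROM movies GROUP BY genre HAVING COUNT(*) >= 2)

Result:
COUNT(*)
--------
2       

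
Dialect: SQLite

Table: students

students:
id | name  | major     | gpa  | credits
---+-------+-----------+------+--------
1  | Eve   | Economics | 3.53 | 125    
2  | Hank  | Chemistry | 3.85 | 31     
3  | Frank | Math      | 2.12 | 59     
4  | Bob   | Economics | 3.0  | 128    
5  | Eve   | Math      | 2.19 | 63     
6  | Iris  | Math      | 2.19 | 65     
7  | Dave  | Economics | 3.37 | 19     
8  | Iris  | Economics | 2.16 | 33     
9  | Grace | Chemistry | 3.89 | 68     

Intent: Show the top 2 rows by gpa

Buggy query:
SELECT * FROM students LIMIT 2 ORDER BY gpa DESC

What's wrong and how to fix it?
Bug: LIMIT must come after ORDER BY

Fix: Sort with ORDER BY, then apply LIMIT

Corrected query:
SELECT * FROM students ORDER BY gpa DESC LIMIT 2

Result:
id | name  | major     | gpa  | credits
---+-------+-----------+------+--------
9  | Grace | Chemistry | 3.89 | 68     
2  | Hank  | Chemistry | 3.85 | 31     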